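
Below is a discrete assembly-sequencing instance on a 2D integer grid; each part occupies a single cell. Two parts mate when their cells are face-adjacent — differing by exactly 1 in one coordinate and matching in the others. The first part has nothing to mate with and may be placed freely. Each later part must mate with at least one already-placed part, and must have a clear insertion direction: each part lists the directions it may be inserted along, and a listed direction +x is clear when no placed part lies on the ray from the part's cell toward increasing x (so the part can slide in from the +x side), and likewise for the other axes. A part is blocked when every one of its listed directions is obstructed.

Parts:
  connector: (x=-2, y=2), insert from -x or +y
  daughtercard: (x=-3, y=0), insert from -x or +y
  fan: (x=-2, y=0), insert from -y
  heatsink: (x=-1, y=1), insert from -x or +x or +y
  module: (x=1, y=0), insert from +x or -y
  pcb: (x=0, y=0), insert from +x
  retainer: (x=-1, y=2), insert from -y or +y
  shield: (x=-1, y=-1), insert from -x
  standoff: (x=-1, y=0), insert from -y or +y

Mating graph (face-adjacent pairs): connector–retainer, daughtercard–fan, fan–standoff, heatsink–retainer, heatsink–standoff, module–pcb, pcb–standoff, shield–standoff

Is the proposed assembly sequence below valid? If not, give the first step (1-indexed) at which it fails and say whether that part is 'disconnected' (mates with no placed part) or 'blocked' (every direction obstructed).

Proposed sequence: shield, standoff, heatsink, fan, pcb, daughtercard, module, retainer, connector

1. shield@(-1, -1) [-x clear] — {shield}
2. standoff@(-1, 0) [+y clear] — {shield, standoff}
3. heatsink@(-1, 1) [-x clear] — {heatsink, shield, standoff}
4. fan@(-2, 0) [-y clear] — {fan, heatsink, shield, standoff}
5. pcb@(0, 0) [+x clear] — {fan, heatsink, pcb, shield, standoff}
6. daughtercard@(-3, 0) [-x clear] — {daughtercard, fan, heatsink, pcb, shield, standoff}
7. module@(1, 0) [+x clear] — {daughtercard, fan, heatsink, module, pcb, shield, standoff}
8. retainer@(-1, 2) [+y clear] — {daughtercard, fan, heatsink, module, pcb, retainer, shield, standoff}
9. connector@(-2, 2) [-x clear] — {connector, daughtercard, fan, heatsink, module, pcb, retainer, shield, standoff}

Valid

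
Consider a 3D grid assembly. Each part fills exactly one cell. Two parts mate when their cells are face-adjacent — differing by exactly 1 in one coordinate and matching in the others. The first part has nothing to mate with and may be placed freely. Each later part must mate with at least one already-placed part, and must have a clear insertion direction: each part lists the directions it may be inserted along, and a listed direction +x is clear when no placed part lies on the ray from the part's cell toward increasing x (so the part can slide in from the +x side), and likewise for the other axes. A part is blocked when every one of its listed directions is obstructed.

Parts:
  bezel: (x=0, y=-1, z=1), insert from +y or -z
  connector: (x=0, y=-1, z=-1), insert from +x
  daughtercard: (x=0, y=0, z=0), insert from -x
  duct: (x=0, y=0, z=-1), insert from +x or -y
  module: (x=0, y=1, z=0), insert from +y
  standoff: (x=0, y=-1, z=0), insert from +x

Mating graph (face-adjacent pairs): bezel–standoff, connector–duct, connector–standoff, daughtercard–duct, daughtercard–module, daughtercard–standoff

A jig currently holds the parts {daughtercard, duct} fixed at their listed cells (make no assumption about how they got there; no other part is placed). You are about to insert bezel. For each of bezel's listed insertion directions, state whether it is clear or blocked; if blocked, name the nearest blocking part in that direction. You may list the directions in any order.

+y: ray from bezel(0, -1, 1) has no placed part ⇒ clear
-z: ray from bezel(0, -1, 1) has no placed part ⇒ clear

+y: clear; -z: clear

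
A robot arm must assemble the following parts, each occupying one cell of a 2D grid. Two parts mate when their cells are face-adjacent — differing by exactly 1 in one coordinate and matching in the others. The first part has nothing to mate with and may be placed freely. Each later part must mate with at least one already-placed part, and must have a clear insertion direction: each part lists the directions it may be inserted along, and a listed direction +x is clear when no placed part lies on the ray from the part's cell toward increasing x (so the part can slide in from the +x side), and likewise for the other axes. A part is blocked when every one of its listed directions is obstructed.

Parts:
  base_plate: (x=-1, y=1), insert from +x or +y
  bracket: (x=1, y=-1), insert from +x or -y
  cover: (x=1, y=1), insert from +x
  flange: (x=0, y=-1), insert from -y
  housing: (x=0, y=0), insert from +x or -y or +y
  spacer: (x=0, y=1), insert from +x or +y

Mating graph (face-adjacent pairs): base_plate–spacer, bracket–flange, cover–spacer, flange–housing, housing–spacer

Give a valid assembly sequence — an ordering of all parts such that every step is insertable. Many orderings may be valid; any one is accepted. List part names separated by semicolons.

1. cover@(1, 1) [+x clear] — {cover}
2. spacer@(0, 1) [+y clear] — {cover, spacer}
3. base_plate@(-1, 1) [+y clear] — {base_plate, cover, spacer}
4. housing@(0, 0) [+x clear] — {base_plate, cover, housing, spacer}
5. flange@(0, -1) [-y clear] — {base_plate, cover, flange, housing, spacer}
6. bracket@(1, -1) [+x clear] — {base_plate, bracket, cover, flange, housing, spacer}

cover; spacer; base_plate; housing; flange; bracket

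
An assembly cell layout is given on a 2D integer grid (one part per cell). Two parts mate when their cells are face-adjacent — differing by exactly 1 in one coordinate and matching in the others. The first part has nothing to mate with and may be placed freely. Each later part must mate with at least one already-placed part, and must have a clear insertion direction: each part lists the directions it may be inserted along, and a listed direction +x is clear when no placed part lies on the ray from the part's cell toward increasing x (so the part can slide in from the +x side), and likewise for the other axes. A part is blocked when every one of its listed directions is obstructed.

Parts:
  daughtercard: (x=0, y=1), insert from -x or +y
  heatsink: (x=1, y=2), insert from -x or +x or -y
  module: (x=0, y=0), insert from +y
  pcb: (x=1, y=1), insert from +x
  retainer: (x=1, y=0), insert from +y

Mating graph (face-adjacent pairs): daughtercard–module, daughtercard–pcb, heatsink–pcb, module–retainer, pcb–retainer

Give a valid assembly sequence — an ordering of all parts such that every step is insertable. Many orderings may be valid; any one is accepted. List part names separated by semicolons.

1. module@(0, 0) [+y clear] — {module}
2. retainer@(1, 0) [+y clear] — {module, retainer}
3. daughtercard@(0, 1) [-x clear] — {daughtercard, module, retainer}
4. pcb@(1, 1) [+x clear] — {daughtercard, module, pcb, retainer}
5. heatsink@(1, 2) [-x clear] — {daughtercard, heatsink, module, pcb, retainer}

module; retainer; daughtercard; pcb; heatsink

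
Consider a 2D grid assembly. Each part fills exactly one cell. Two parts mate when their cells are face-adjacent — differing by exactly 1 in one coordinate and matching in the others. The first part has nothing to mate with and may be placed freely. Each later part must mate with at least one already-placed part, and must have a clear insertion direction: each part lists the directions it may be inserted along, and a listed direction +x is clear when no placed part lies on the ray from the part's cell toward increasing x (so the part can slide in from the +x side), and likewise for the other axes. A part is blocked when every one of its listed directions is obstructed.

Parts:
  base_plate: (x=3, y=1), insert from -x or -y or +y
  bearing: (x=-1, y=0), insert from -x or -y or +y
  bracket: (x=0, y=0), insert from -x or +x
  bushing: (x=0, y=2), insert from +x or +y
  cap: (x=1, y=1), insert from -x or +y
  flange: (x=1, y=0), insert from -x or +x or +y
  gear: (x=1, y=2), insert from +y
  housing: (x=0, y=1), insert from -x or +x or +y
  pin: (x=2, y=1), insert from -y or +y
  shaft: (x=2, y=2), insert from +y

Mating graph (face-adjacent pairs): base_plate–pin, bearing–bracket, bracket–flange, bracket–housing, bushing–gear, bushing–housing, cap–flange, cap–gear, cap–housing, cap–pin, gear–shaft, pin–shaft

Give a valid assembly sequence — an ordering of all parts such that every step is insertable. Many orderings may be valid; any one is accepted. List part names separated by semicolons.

gear; bushing; shaft; pin; base_plate; cap; flange; bracket; bearing; housing

1. gear@(1, 2) [+y clear] — {gear}
2. bushing@(0, 2) [+y clear] — {bushing, gear}
3. shaft@(2, 2) [+y clear] — {bushing, gear, shaft}
4. pin@(2, 1) [-y clear] — {bushing, gear, pin, shaft}
5. base_plate@(3, 1) [-y clear] — {base_plate, bushing, gear, pin, shaft}
6. cap@(1, 1) [-x clear] — {base_plate, bushing, cap, gear, pin, shaft}
7. flange@(1, 0) [-x clear] — {base_plate, bushing, cap, flange, gear, pin, shaft}
8. bracket@(0, 0) [-x clear] — {base_plate, bracket, bushing, cap, flange, gear, pin, shaft}
9. bearing@(-1, 0) [-x clear] — {base_plate, bearing, bracket, bushing, cap, flange, gear, pin, shaft}
10. housing@(0, 1) [-x clear] — {base_plate, bearing, bracket, bushing, cap, flange, gear, housing, pin, shaft}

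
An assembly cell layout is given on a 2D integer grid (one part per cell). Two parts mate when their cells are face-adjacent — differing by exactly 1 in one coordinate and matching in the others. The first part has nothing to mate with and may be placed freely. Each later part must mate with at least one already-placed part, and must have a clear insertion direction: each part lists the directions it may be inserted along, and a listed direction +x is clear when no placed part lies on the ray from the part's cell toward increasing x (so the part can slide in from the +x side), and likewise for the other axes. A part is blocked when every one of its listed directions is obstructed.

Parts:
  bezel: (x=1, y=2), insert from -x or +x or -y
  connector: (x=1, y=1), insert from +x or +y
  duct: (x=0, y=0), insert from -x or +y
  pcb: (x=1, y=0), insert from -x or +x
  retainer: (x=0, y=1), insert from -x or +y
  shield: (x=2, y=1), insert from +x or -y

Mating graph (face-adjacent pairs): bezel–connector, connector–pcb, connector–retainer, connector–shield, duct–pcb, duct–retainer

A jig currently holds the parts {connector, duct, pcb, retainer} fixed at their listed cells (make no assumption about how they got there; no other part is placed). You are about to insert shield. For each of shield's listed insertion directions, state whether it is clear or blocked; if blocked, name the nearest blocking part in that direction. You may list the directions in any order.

+x: clear; -y: clear

+x: ray from shield(2, 1) has no placed part ⇒ clear
-y: ray from shield(2, 1) has no placed part ⇒ clear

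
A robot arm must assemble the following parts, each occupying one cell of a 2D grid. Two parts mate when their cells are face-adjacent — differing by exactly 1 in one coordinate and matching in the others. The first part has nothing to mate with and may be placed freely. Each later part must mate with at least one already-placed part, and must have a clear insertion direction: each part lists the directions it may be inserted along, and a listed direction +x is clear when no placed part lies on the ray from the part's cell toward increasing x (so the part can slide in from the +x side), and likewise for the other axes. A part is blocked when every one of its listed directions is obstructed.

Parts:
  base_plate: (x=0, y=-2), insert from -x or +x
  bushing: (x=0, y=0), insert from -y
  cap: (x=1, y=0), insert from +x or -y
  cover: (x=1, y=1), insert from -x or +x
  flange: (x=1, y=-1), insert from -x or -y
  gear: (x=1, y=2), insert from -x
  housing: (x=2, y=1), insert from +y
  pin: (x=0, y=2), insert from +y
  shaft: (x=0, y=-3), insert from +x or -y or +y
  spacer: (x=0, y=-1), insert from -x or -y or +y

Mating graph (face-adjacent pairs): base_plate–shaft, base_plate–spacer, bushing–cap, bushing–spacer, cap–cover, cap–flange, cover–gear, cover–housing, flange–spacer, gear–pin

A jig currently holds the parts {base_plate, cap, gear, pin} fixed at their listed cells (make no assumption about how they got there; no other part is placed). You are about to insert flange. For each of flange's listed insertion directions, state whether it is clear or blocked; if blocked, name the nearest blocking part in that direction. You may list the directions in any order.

-x: ray from flange(1, -1) has no placed part ⇒ clear
-y: ray from flange(1, -1) has no placed part ⇒ clear

-x: clear; -y: clear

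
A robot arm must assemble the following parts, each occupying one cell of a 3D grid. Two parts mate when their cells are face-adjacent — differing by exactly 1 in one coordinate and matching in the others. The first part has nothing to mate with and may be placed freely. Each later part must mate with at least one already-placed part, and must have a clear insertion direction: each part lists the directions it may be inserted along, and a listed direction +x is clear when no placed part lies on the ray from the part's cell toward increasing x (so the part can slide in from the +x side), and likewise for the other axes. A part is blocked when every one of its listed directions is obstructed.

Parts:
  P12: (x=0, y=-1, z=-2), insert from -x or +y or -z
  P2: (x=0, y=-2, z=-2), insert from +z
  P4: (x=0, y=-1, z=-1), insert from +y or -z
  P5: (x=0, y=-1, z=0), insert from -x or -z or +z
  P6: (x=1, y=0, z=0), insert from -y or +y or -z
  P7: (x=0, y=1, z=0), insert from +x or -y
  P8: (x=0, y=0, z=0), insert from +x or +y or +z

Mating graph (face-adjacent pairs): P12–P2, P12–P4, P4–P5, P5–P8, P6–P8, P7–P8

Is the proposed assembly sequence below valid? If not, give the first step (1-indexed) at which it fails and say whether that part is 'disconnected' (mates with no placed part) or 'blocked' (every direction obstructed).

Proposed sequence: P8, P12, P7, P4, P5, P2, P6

Invalid at step 2 (disconnected)

1. P8@(0, 0, 0) [+x clear] — {P8}
2. P12@(0, -1, -2) — no placed neighbour ⇒ disconnected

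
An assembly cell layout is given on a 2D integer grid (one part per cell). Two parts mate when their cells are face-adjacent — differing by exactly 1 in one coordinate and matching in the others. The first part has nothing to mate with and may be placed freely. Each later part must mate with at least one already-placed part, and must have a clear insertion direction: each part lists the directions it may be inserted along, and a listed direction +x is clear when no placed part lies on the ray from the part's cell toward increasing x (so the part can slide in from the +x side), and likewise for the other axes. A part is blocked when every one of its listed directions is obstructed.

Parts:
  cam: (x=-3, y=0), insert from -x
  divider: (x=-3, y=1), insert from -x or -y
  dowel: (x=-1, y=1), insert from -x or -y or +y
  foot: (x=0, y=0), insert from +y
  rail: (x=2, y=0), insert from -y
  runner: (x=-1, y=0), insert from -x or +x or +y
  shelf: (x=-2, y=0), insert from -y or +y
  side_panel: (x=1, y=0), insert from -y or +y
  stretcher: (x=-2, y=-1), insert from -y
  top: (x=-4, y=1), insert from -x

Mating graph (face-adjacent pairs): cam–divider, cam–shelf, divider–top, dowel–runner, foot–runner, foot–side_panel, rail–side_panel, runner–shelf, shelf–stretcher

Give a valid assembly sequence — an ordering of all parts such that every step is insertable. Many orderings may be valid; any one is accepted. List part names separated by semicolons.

1. stretcher@(-2, -1) [-y clear] — {stretcher}
2. shelf@(-2, 0) [+y clear] — {shelf, stretcher}
3. runner@(-1, 0) [+x clear] — {runner, shelf, stretcher}
4. cam@(-3, 0) [-x clear] — {cam, runner, shelf, stretcher}
5. dowel@(-1, 1) [-x clear] — {cam, dowel, runner, shelf, stretcher}
6. divider@(-3, 1) [-x clear] — {cam, divider, dowel, runner, shelf, stretcher}
7. top@(-4, 1) [-x clear] — {cam, divider, dowel, runner, shelf, stretcher, top}
8. foot@(0, 0) [+y clear] — {cam, divider, dowel, foot, runner, shelf, stretcher, top}
9. side_panel@(1, 0) [-y clear] — {cam, divider, dowel, foot, runner, shelf, side_panel, stretcher, top}
10. rail@(2, 0) [-y clear] — {cam, divider, dowel, foot, rail, runner, shelf, side_panel, stretcher, top}

stretcher; shelf; runner; cam; dowel; divider; top; foot; side_panel; rail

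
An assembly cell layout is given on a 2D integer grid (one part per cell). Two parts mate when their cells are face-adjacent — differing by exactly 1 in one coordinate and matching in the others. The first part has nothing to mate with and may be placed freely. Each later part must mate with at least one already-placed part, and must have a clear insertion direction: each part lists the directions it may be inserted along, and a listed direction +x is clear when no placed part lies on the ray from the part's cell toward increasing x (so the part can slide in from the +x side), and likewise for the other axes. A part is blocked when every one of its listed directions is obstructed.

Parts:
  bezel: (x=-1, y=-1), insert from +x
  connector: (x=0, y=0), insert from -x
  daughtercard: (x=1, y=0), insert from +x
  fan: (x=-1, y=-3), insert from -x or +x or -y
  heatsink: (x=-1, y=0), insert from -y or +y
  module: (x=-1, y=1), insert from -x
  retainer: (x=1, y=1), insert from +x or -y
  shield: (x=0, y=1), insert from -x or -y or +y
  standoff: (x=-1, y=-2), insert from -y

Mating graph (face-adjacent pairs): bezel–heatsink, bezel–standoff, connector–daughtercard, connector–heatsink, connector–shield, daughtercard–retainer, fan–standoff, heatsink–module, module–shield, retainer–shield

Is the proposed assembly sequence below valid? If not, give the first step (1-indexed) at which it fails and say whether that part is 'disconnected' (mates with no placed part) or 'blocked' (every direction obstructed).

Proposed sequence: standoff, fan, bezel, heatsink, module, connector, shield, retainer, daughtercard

1. standoff@(-1, -2) [-y clear] — {standoff}
2. fan@(-1, -3) [-x clear] — {fan, standoff}
3. bezel@(-1, -1) [+x clear] — {bezel, fan, standoff}
4. heatsink@(-1, 0) [+y clear] — {bezel, fan, heatsink, standoff}
5. module@(-1, 1) [-x clear] — {bezel, fan, heatsink, module, standoff}
6. connector@(0, 0) — -x all obstructed ⇒ blocked

Invalid at step 6 (blocked)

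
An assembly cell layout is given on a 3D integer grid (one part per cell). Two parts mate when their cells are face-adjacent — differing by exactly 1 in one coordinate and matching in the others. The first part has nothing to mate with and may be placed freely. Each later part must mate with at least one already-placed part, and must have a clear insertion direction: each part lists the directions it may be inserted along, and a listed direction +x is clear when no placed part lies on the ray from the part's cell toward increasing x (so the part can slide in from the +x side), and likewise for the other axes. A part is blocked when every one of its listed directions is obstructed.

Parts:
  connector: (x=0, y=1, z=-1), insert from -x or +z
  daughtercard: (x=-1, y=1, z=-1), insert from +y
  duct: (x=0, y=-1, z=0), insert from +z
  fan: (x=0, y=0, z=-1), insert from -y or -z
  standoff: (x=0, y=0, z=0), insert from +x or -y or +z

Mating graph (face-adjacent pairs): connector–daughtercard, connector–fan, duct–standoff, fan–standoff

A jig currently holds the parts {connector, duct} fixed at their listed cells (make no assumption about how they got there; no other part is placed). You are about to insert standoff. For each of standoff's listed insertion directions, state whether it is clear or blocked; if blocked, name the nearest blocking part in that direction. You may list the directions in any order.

+x: clear; +z: clear; -y: blocked by duct

+x: ray from standoff(0, 0, 0) has no placed part ⇒ clear
-y: nearest on ray is duct@(0, -1, 0) ⇒ blocked
+z: ray from standoff(0, 0, 0) has no placed part ⇒ clear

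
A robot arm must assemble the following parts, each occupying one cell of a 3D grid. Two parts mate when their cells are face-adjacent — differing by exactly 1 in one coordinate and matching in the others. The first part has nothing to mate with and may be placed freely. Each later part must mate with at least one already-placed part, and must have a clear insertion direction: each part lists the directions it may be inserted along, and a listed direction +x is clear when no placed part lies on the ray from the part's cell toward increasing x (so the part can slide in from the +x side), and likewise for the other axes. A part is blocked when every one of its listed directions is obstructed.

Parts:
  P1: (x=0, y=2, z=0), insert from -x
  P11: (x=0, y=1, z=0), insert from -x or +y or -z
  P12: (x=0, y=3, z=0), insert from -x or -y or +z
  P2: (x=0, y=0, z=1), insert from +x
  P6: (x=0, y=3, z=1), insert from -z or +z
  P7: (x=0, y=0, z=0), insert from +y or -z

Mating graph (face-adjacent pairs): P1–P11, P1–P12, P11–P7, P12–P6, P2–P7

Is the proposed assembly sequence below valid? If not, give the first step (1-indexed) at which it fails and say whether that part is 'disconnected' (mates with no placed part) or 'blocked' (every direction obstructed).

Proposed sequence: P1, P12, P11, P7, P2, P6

1. P1@(0, 2, 0) [-x clear] — {P1}
2. P12@(0, 3, 0) [-x clear] — {P1, P12}
3. P11@(0, 1, 0) [-x clear] — {P1, P11, P12}
4. P7@(0, 0, 0) [-z clear] — {P1, P11, P12, P7}
5. P2@(0, 0, 1) [+x clear] — {P1, P11, P12, P2, P7}
6. P6@(0, 3, 1) [+z clear] — {P1, P11, P12, P2, P6, P7}

Valid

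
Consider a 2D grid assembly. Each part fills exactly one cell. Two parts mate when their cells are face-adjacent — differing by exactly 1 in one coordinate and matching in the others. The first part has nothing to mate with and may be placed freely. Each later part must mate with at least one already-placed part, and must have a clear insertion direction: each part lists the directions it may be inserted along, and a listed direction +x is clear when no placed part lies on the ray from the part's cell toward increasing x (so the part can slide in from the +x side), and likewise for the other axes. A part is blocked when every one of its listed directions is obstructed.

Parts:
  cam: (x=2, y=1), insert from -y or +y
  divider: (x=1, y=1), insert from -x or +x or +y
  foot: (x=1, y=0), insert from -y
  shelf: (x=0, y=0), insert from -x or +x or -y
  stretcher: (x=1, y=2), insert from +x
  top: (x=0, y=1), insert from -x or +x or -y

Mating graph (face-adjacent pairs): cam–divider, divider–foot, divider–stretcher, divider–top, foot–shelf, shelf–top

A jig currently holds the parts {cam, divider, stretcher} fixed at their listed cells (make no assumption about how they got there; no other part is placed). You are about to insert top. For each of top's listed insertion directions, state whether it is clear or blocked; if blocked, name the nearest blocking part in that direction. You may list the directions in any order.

+x: blocked by divider; -x: clear; -y: clear

-x: ray from top(0, 1) has no placed part ⇒ clear
+x: nearest on ray is divider@(1, 1) ⇒ blocked
-y: ray from top(0, 1) has no placed part ⇒ clear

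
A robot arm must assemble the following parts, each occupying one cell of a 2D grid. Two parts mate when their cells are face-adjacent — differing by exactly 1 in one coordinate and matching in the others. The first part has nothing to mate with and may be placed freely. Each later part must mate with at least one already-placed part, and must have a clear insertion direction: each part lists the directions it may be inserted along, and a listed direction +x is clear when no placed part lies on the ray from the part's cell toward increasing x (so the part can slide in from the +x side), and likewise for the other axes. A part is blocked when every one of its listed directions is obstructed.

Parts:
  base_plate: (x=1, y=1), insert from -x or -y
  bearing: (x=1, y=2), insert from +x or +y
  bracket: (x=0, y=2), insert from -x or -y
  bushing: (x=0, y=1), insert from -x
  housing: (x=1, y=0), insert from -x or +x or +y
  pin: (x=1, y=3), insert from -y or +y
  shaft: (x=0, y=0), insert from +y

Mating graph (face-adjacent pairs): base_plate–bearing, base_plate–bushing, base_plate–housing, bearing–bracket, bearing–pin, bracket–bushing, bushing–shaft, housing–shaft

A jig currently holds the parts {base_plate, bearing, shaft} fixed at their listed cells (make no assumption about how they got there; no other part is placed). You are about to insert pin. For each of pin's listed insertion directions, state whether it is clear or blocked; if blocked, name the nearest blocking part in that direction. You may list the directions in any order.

-y: nearest on ray is bearing@(1, 2) ⇒ blocked
+y: ray from pin(1, 3) has no placed part ⇒ clear

+y: clear; -y: blocked by bearing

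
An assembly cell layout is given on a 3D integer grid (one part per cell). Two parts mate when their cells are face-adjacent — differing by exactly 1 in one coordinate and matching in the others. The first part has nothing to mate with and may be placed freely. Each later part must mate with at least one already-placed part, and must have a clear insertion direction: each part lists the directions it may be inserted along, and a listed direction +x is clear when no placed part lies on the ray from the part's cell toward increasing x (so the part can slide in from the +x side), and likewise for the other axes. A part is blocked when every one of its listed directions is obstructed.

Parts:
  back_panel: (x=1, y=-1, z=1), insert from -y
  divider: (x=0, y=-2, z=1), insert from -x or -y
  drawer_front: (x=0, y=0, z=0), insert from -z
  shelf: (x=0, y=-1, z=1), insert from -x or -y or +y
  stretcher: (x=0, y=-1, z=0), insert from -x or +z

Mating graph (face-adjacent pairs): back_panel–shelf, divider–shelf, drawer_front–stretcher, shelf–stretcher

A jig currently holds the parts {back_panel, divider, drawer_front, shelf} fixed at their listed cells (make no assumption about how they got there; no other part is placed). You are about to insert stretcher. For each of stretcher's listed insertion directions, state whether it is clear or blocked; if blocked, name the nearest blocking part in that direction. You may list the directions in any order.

+z: blocked by shelf; -x: clear

-x: ray from stretcher(0, -1, 0) has no placed part ⇒ clear
+z: nearest on ray is shelf@(0, -1, 1) ⇒ blocked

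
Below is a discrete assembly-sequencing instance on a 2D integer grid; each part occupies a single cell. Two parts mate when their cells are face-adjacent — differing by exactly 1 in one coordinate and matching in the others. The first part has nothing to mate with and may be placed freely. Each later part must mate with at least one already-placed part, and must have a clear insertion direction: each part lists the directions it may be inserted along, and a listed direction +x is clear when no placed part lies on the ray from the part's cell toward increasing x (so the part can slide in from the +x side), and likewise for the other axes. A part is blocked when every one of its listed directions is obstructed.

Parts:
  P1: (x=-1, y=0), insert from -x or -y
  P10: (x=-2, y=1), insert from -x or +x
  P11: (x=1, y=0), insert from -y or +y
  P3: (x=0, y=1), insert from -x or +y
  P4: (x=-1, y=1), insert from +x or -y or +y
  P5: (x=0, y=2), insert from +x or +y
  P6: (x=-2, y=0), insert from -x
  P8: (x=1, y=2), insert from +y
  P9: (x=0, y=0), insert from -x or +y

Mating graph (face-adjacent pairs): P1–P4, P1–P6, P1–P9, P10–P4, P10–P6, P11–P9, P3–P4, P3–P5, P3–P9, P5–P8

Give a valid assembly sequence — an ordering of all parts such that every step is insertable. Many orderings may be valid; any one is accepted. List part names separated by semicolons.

P8; P5; P3; P9; P11; P1; P6; P4; P10

1. P8@(1, 2) [+y clear] — {P8}
2. P5@(0, 2) [+y clear] — {P5, P8}
3. P3@(0, 1) [-x clear] — {P3, P5, P8}
4. P9@(0, 0) [-x clear] — {P3, P5, P8, P9}
5. P11@(1, 0) [-y clear] — {P11, P3, P5, P8, P9}
6. P1@(-1, 0) [-x clear] — {P1, P11, P3, P5, P8, P9}
7. P6@(-2, 0) [-x clear] — {P1, P11, P3, P5, P6, P8, P9}
8. P4@(-1, 1) [+y clear] — {P1, P11, P3, P4, P5, P6, P8, P9}
9. P10@(-2, 1) [-x clear] — {P1, P10, P11, P3, P4, P5, P6, P8, P9}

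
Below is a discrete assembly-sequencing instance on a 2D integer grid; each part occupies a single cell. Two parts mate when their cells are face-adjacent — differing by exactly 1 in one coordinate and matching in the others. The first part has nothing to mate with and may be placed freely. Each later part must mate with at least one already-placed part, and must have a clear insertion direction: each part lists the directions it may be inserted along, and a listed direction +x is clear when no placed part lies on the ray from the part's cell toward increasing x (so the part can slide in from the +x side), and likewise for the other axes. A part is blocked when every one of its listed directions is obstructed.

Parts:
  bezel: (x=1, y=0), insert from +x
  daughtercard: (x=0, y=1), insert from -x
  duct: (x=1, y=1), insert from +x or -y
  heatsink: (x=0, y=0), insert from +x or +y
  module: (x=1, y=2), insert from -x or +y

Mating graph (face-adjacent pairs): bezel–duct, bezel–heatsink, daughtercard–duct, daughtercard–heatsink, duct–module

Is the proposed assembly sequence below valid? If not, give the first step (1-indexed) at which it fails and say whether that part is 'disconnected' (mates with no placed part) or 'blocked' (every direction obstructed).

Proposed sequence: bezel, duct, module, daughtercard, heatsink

Invalid at step 5 (blocked)

1. bezel@(1, 0) [+x clear] — {bezel}
2. duct@(1, 1) [+x clear] — {bezel, duct}
3. module@(1, 2) [-x clear] — {bezel, duct, module}
4. daughtercard@(0, 1) [-x clear] — {bezel, daughtercard, duct, module}
5. heatsink@(0, 0) — +x/+y all obstructed ⇒ blocked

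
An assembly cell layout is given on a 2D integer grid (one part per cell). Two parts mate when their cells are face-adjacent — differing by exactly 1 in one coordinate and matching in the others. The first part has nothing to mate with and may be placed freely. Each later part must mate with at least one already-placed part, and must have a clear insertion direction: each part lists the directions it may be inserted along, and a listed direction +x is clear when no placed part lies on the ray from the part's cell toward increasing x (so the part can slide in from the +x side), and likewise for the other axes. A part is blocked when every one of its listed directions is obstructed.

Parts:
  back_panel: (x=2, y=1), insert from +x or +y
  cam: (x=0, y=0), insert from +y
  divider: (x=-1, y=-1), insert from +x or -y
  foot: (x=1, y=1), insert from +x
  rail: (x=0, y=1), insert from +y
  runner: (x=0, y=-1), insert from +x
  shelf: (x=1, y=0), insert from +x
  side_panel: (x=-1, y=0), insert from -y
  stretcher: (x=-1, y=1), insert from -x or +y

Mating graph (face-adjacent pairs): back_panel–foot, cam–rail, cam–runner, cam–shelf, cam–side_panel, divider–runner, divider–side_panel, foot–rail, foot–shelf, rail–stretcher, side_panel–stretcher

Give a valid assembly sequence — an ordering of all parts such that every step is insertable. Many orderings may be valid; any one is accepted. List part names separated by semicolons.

cam; shelf; runner; foot; side_panel; stretcher; divider; rail; back_panel

1. cam@(0, 0) [+y clear] — {cam}
2. shelf@(1, 0) [+x clear] — {cam, shelf}
3. runner@(0, -1) [+x clear] — {cam, runner, shelf}
4. foot@(1, 1) [+x clear] — {cam, foot, runner, shelf}
5. side_panel@(-1, 0) [-y clear] — {cam, foot, runner, shelf, side_panel}
6. stretcher@(-1, 1) [-x clear] — {cam, foot, runner, shelf, side_panel, stretcher}
7. divider@(-1, -1) [-y clear] — {cam, divider, foot, runner, shelf, side_panel, stretcher}
8. rail@(0, 1) [+y clear] — {cam, divider, foot, rail, runner, shelf, side_panel, stretcher}
9. back_panel@(2, 1) [+x clear] — {back_panel, cam, divider, foot, rail, runner, shelf, side_panel, stretcher}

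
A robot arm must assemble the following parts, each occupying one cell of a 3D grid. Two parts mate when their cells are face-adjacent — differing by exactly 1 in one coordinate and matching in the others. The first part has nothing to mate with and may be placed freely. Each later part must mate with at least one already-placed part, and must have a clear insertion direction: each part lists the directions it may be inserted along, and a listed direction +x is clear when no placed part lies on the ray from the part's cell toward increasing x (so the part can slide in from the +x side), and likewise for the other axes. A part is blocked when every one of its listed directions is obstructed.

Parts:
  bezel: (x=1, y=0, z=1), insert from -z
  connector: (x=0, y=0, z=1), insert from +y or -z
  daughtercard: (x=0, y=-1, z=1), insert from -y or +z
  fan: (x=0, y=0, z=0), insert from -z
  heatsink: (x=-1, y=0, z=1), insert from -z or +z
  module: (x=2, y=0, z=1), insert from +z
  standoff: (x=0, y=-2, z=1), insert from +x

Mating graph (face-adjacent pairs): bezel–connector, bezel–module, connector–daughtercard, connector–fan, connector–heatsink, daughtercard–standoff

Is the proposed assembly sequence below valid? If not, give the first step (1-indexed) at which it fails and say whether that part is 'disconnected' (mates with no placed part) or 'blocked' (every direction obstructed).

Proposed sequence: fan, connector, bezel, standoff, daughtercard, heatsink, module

1. fan@(0, 0, 0) [-z clear] — {fan}
2. connector@(0, 0, 1) [+y clear] — {connector, fan}
3. bezel@(1, 0, 1) [-z clear] — {bezel, connector, fan}
4. standoff@(0, -2, 1) — no placed neighbour ⇒ disconnected

Invalid at step 4 (disconnected)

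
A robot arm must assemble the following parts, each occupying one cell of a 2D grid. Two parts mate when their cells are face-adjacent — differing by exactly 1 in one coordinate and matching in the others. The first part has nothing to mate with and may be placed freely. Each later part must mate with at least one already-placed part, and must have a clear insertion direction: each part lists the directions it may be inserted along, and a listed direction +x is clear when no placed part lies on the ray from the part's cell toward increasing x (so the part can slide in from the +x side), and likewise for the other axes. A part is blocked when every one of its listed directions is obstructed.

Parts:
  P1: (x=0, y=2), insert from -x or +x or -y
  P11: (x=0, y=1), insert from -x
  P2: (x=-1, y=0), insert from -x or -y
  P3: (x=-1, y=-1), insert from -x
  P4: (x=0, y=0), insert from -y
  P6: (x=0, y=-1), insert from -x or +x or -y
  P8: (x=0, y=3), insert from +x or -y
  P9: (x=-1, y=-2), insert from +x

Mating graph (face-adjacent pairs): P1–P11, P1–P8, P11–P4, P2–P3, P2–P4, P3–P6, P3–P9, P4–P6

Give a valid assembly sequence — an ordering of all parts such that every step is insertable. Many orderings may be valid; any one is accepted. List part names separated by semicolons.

1. P3@(-1, -1) [-x clear] — {P3}
2. P2@(-1, 0) [-x clear] — {P2, P3}
3. P4@(0, 0) [-y clear] — {P2, P3, P4}
4. P6@(0, -1) [+x clear] — {P2, P3, P4, P6}
5. P11@(0, 1) [-x clear] — {P11, P2, P3, P4, P6}
6. P1@(0, 2) [-x clear] — {P1, P11, P2, P3, P4, P6}
7. P8@(0, 3) [+x clear] — {P1, P11, P2, P3, P4, P6, P8}
8. P9@(-1, -2) [+x clear] — {P1, P11, P2, P3, P4, P6, P8, P9}

P3; P2; P4; P6; P11; P1; P8; P9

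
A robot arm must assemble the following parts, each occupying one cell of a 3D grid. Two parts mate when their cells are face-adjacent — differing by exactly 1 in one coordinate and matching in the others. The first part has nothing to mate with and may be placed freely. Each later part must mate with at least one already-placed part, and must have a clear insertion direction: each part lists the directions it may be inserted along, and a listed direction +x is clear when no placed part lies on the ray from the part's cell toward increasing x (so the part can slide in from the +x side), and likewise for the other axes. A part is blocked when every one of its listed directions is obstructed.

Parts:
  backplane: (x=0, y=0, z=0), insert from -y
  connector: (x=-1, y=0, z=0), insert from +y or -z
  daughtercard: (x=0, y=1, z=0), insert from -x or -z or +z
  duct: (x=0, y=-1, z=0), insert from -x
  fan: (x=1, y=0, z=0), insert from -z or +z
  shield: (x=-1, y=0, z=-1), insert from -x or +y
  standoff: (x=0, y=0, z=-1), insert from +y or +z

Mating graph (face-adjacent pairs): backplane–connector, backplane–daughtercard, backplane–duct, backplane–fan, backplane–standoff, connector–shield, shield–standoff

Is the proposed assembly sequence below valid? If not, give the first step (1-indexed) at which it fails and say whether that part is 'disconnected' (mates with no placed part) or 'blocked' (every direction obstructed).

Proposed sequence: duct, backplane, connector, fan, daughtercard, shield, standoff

1. duct@(0, -1, 0) [-x clear] — {duct}
2. backplane@(0, 0, 0) — -y all obstructed ⇒ blocked

Invalid at step 2 (blocked)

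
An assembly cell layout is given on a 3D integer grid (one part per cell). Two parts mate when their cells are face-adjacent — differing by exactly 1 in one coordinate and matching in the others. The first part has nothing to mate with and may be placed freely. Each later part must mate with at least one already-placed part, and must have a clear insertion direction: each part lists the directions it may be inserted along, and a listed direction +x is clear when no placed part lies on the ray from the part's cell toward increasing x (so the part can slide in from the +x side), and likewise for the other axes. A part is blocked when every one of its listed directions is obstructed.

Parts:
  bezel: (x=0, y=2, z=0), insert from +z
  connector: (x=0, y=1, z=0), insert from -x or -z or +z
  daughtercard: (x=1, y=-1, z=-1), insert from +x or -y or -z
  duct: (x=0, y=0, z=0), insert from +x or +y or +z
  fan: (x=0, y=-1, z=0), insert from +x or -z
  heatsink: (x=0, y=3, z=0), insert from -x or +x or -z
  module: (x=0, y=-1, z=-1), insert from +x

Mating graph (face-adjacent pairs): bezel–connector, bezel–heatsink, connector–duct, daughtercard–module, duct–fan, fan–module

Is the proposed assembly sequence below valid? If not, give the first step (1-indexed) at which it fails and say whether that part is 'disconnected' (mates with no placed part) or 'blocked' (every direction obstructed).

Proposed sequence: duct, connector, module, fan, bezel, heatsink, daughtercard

1. duct@(0, 0, 0) [+x clear] — {duct}
2. connector@(0, 1, 0) [-x clear] — {connector, duct}
3. module@(0, -1, -1) — no placed neighbour ⇒ disconnected

Invalid at step 3 (disconnected)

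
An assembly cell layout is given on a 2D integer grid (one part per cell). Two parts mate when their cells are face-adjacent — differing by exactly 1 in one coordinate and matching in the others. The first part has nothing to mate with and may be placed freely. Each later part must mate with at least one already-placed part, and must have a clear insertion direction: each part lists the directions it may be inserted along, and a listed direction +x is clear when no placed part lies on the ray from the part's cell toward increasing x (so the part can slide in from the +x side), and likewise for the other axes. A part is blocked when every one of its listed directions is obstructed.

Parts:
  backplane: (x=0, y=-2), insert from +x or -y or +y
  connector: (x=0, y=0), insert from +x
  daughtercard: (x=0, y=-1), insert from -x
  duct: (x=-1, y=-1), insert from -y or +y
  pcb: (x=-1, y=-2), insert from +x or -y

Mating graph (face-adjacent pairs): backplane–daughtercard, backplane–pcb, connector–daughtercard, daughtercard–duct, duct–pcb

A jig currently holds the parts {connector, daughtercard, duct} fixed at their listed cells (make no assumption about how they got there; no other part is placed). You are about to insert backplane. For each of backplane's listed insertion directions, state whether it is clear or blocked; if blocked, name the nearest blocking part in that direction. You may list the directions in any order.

+x: ray from backplane(0, -2) has no placed part ⇒ clear
-y: ray from backplane(0, -2) has no placed part ⇒ clear
+y: nearest on ray is daughtercard@(0, -1) ⇒ blocked

+x: clear; +y: blocked by daughtercard; -y: clear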